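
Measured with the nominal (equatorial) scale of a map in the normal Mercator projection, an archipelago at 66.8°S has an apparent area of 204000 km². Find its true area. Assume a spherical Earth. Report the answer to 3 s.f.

31700 km²

For Mercator, h = k = sec φ (a conformal cylindrical projection has a single point scale, 1/cos φ).
Areal scale = k² = sec²φ = 1/cos²(66.8°) = 1/0.3939² = 6.444.
True area = apparent / (areal scale) = 204000 / 6.444 ≈ 31700 km².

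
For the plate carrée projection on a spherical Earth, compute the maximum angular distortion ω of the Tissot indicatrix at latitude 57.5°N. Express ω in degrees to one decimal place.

35.0°

Plate carrée maps x = Rλ, y = Rφ. The meridian scale is h = 1 and the parallel scale is k = 1/cos φ = sec φ.
At 57.5°: h = 1.000, k = 1.861; principal scales a = 1.861, b = 1.000.
sin(ω/2) = (a − b)/(a + b) = 0.8612/2.861 = 0.3010, so ω = 2 arcsin(0.3010) ≈ 35.0°.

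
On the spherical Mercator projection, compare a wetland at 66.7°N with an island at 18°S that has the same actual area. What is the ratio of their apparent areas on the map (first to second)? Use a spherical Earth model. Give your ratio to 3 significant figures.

5.78

On Mercator, area is exaggerated by sec²φ = 1/cos²φ.
At 66.7°: sec²(66.7°) = 1/0.3955² = 6.392.
At 18°: sec²(18°) = 1/0.9511² = 1.106.
Ratio = 6.392/1.106 = cos²(18°)/cos²(66.7°) ≈ 5.78.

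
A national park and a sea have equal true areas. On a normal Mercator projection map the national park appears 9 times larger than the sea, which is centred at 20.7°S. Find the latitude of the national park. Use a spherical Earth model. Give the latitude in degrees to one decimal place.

71.8°

For equal true areas on Mercator, apparent areas scale as sec²φ, so the ratio is cos²φ₂ / cos²φ₁.
cos²φ₂ / cos²φ₁ = 9  ⇒  cos φ₁ = cos 20.7° / √9 = 0.9354/3.000 = 0.3118.
φ₁ = arccos(0.3118) ≈ 71.8°.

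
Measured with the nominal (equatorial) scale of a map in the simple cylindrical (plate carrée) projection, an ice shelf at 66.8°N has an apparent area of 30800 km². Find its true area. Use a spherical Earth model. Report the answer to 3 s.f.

For the equirectangular projection with φ₀ = 0 (plate carrée), h = 1 along meridians and k = sec φ along parallels.
Areal scale = h·k = 1 × sec φ; at 66.8°, h = 1.000, k = 2.538, so h·k = 2.538.
True area = apparent / (areal scale) = 30800 / 2.538 ≈ 12100 km².

12100 km²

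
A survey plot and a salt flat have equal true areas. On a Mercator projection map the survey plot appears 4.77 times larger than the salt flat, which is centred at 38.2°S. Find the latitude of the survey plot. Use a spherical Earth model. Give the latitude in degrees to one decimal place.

68.9°

On Mercator, (apparent₁)/(apparent₂) = sec²φ₁ / sec²φ₂ when true areas are equal.
cos²φ₂ / cos²φ₁ = 4.77  ⇒  cos φ₁ = cos 38.2° / √4.77 = 0.7859/2.184 = 0.3598.
φ₁ = arccos(0.3598) ≈ 68.9°.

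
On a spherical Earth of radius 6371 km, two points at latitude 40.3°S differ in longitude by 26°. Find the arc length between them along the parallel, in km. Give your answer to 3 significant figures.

2200 km

Arc length along a parallel = R cos φ · Δλ (with Δλ in radians).
= 6371 × cos 40.3° × (26° × π/180) = 6371 × 0.7627 × 0.4538 ≈ 2200 km.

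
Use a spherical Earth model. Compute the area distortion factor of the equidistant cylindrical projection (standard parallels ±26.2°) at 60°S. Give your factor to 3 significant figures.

1.79

With standard parallel φ₀ = 26.2°, the equirectangular projection gives x = Rλ cos φ₀, y = Rφ, so h = 1 and k = cos 26.2° / cos φ.
Areal scale = h·k = 1 × cos φ₀ / cos φ; at 60°, h = 1.000, k = 1.795, so h·k = 1.795.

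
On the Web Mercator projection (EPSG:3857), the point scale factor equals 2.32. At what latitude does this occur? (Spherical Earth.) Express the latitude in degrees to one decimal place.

64.5°

Mercator scale is k = sec φ = 1/cos φ.
1/cos φ = 2.32  ⇒  cos φ = 0.4310  ⇒  φ = arccos(0.4310) ≈ 64.5°.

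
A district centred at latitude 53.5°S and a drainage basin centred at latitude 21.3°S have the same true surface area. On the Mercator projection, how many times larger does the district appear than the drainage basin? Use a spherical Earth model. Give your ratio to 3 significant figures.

On Mercator, area is exaggerated by sec²φ = 1/cos²φ.
At 53.5°: sec²(53.5°) = 1/0.5948² = 2.826.
At 21.3°: sec²(21.3°) = 1/0.9317² = 1.152.
Ratio = 2.826/1.152 = cos²(21.3°)/cos²(53.5°) ≈ 2.45.

2.45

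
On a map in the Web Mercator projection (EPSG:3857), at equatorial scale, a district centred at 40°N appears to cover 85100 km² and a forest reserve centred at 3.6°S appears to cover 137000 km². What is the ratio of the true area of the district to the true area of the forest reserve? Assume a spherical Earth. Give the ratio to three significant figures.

0.366

On Mercator the areal scale is sec²φ, so true area = apparent × cos²φ.
True area of district: 85100 × cos²(40°) = 85100 × 0.5868 = 49940 km².
True area of forest reserve: 137000 × cos²(3.6°) = 137000 × 0.9961 = 136500 km².
Ratio = 49940 / 136500 ≈ 0.366.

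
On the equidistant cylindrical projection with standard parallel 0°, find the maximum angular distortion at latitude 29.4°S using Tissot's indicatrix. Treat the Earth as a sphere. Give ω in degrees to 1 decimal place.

Plate carrée maps x = Rλ, y = Rφ. The meridian scale is h = 1 and the parallel scale is k = 1/cos φ = sec φ.
At 29.4°: h = 1.000, k = 1.148; principal scales a = 1.148, b = 1.000.
sin(ω/2) = (a − b)/(a + b) = 0.1478/2.148 = 0.06882, so ω = 2 arcsin(0.06882) ≈ 7.9°.

7.9°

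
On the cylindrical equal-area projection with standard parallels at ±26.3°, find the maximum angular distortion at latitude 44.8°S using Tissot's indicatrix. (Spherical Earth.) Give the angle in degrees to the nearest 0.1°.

Cylindrical equal-area (φ₀ = 26.3°): h = cos φ / cos 26.3° along meridians, k = cos 26.3° / cos φ along parallels; h·k = 1.
At 44.8°: h = 0.7915, k = 1.263; principal scales a = 1.263, b = 0.7915.
sin(ω/2) = (a − b)/(a + b) = 0.4719/2.055 = 0.2297, so ω = 2 arcsin(0.2297) ≈ 26.6°.

26.6°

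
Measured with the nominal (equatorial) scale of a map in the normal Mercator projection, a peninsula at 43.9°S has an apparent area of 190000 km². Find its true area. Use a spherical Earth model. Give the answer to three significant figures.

Mercator is conformal, so the point scale is isotropic: h = k = sec φ = 1/cos φ.
Areal scale = k² = sec²φ = 1/cos²(43.9°) = 1/0.7206² = 1.926.
True area = apparent / (areal scale) = 190000 / 1.926 ≈ 98600 km².

98600 km²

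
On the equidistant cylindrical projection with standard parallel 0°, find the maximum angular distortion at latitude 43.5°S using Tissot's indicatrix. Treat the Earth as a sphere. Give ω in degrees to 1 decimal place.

In the plate carrée (x = Rλ, y = Rφ), meridians are true-scale (h = 1) and parallels are stretched by k = sec φ.
At 43.5°: h = 1.000, k = 1.379; principal scales a = 1.379, b = 1.000.
sin(ω/2) = (a − b)/(a + b) = 0.3786/2.379 = 0.1592, so ω = 2 arcsin(0.1592) ≈ 18.3°.

18.3°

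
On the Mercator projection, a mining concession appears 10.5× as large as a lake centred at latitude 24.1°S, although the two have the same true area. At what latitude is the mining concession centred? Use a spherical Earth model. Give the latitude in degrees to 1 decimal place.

For equal true areas on Mercator, apparent areas scale as sec²φ, so the ratio is cos²φ₂ / cos²φ₁.
cos²φ₂ / cos²φ₁ = 10.5  ⇒  cos φ₁ = cos 24.1° / √10.5 = 0.9128/3.240 = 0.2817.
φ₁ = arccos(0.2817) ≈ 73.6°.

73.6°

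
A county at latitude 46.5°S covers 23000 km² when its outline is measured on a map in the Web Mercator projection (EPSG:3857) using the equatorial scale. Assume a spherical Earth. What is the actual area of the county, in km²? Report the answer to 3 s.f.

Mercator is conformal, so the point scale is isotropic: h = k = sec φ = 1/cos φ.
Areal scale = k² = sec²φ = 1/cos²(46.5°) = 1/0.6884² = 2.110.
True area = apparent / (areal scale) = 23000 / 2.110 ≈ 10900 km².

10900 km²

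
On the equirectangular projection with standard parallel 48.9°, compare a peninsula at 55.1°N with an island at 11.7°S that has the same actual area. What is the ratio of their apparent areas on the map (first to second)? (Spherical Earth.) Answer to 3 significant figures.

1.71

The equidistant cylindrical projection with φ₀ = 48.9° has h = 1 (meridians true) and k = cos φ₀ / cos φ along parallels.
Areal scale at 55.1°: h·k = 1.000 × 1.149 = 1.149.
Areal scale at 11.7°: h·k = 1.000 × 0.6713 = 0.6713.
Ratio = 1.149/0.6713 ≈ 1.71.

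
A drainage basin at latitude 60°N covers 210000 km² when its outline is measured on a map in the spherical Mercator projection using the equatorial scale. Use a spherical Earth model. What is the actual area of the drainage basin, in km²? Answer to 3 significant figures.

For Mercator, h = k = sec φ (a conformal cylindrical projection has a single point scale, 1/cos φ).
Areal scale = k² = sec²φ = 1/cos²(60°) = 1/0.5000² = 4.000.
True area = apparent / (areal scale) = 210000 / 4.000 ≈ 52500 km².

52500 km²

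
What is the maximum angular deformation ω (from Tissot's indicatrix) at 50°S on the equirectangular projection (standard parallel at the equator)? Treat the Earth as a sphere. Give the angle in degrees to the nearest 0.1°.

In the plate carrée (x = Rλ, y = Rφ), meridians are true-scale (h = 1) and parallels are stretched by k = sec φ.
At 50°: h = 1.000, k = 1.556; principal scales a = 1.556, b = 1.000.
sin(ω/2) = (a − b)/(a + b) = 0.5557/2.556 = 0.2174, so ω = 2 arcsin(0.2174) ≈ 25.1°.

25.1°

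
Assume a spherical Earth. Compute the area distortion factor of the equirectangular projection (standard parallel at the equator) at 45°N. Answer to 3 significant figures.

For the equirectangular projection with φ₀ = 0 (plate carrée), h = 1 along meridians and k = sec φ along parallels.
Areal scale = h·k = 1 × sec φ; at 45°, h = 1.000, k = 1.414, so h·k = 1.414.

1.41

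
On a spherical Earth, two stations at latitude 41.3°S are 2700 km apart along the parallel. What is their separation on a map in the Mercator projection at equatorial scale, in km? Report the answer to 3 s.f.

For Mercator, h = k = sec φ (a conformal cylindrical projection has a single point scale, 1/cos φ).
Along the parallel, k = sec 41.3° = 1/0.7513 = 1.331.
Map distance = 2700 × 1.331 ≈ 3590 km.

3590 km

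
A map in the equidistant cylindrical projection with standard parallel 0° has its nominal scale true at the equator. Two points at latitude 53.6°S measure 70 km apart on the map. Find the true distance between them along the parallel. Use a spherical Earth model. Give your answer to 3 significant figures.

For the equirectangular projection with φ₀ = 0 (plate carrée), h = 1 along meridians and k = sec φ along parallels.
Along the parallel at 53.6°, map distances are exaggerated by k = sec 53.6° = 1.685.
True distance = 70 / 1.685 = 70 × cos 53.6° ≈ 41.5 km.

41.5 km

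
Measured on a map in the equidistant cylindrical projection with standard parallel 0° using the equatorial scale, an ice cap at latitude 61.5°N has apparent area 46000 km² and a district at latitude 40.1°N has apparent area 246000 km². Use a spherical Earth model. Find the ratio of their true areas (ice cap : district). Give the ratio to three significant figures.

0.117

Plate carrée has h = 1 and k = sec φ, giving areal scale sec φ; true area = (apparent area) · cos φ.
True area of ice cap: 46000 × cos(61.5°) = 46000 × 0.4772 = 21950 km².
True area of district: 246000 × cos(40.1°) = 246000 × 0.7649 = 188200 km².
Ratio = 21950 / 188200 ≈ 0.117.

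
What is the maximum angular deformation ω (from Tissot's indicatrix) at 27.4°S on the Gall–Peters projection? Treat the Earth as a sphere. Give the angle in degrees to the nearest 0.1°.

The Gall–Peters projection is cylindrical equal-area with φ₀ = 45°. Cylindrical equal-area (φ₀ = 45°): h = cos φ / cos 45° along meridians, k = cos 45° / cos φ along parallels; h·k = 1.
At 27.4°: h = 1.256, k = 0.7965; principal scales a = 1.256, b = 0.7965.
sin(ω/2) = (a − b)/(a + b) = 0.4591/2.052 = 0.2237, so ω = 2 arcsin(0.2237) ≈ 25.9°.

25.9°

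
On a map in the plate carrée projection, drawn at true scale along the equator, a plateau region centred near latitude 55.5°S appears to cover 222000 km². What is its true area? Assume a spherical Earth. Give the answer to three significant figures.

In the plate carrée (x = Rλ, y = Rφ), meridians are true-scale (h = 1) and parallels are stretched by k = sec φ.
Areal scale = h·k = 1 × sec φ; at 55.5°, h = 1.000, k = 1.766, so h·k = 1.766.
True area = apparent / (areal scale) = 222000 / 1.766 ≈ 126000 km².

126000 km²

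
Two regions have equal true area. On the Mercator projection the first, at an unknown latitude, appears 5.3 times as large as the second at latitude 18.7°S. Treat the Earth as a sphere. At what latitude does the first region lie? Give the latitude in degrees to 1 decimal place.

On Mercator, (apparent₁)/(apparent₂) = sec²φ₁ / sec²φ₂ when true areas are equal.
cos²φ₂ / cos²φ₁ = 5.3  ⇒  cos φ₁ = cos 18.7° / √5.3 = 0.9472/2.302 = 0.4114.
φ₁ = arccos(0.4114) ≈ 65.7°.

65.7°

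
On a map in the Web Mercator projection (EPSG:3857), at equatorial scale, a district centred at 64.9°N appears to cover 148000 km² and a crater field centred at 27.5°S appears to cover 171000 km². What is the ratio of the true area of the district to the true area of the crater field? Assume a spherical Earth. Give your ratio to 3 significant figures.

Since Mercator area scale is 1/cos²φ, the true area equals the apparent area multiplied by cos²φ.
True area of district: 148000 × cos²(64.9°) = 148000 × 0.1799 = 26630 km².
True area of crater field: 171000 × cos²(27.5°) = 171000 × 0.7868 = 134500 km².
Ratio = 26630 / 134500 ≈ 0.198.

0.198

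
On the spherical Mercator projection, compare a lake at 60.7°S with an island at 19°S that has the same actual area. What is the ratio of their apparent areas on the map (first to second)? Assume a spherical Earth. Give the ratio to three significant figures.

3.73

Mercator is conformal with k = sec φ, so areal scale = k² = sec²φ.
At 60.7°: sec²(60.7°) = 1/0.4894² = 4.175.
At 19°: sec²(19°) = 1/0.9455² = 1.119.
Ratio = 4.175/1.119 = cos²(19°)/cos²(60.7°) ≈ 3.73.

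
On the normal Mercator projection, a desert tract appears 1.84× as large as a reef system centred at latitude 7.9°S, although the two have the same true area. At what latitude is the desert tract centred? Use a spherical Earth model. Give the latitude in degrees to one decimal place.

Mercator areal scale is sec²φ, so apparent-area ratio = sec²φ₁ / sec²φ₂ = cos²φ₂ / cos²φ₁.
cos²φ₂ / cos²φ₁ = 1.84  ⇒  cos φ₁ = cos 7.9° / √1.84 = 0.9905/1.356 = 0.7302.
φ₁ = arccos(0.7302) ≈ 43.1°.

43.1°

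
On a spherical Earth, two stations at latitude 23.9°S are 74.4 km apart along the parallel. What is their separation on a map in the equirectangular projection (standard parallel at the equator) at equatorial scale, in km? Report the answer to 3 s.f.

81.4 km

Plate carrée maps x = Rλ, y = Rφ. The meridian scale is h = 1 and the parallel scale is k = 1/cos φ = sec φ.
Along the parallel, k = sec 23.9° = 1/0.9143 = 1.094.
Map distance = 74.4 × 1.094 ≈ 81.4 km.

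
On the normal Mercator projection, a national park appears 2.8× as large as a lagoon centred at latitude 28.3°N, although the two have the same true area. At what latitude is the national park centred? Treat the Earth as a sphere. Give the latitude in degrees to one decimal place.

58.3°

For equal true areas on Mercator, apparent areas scale as sec²φ, so the ratio is cos²φ₂ / cos²φ₁.
cos²φ₂ / cos²φ₁ = 2.8  ⇒  cos φ₁ = cos 28.3° / √2.8 = 0.8805/1.673 = 0.5262.
φ₁ = arccos(0.5262) ≈ 58.3°.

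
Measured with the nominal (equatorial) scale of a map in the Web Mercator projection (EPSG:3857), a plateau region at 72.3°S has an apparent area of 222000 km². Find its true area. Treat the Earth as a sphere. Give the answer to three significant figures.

20500 km²

Mercator is conformal, so the point scale is isotropic: h = k = sec φ = 1/cos φ.
Areal scale = k² = sec²φ = 1/cos²(72.3°) = 1/0.3040² = 10.82.
True area = apparent / (areal scale) = 222000 / 10.82 ≈ 20500 km².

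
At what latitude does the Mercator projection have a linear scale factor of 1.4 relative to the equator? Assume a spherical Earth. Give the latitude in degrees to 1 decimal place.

Mercator scale is k = sec φ = 1/cos φ.
1/cos φ = 1.4  ⇒  cos φ = 0.7143  ⇒  φ = arccos(0.7143) ≈ 44.4°.

44.4°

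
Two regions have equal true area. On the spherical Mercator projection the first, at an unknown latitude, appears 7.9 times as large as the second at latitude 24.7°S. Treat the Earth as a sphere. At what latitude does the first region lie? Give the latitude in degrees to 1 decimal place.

71.1°

On Mercator, (apparent₁)/(apparent₂) = sec²φ₁ / sec²φ₂ when true areas are equal.
cos²φ₂ / cos²φ₁ = 7.9  ⇒  cos φ₁ = cos 24.7° / √7.9 = 0.9085/2.811 = 0.3232.
φ₁ = arccos(0.3232) ≈ 71.1°.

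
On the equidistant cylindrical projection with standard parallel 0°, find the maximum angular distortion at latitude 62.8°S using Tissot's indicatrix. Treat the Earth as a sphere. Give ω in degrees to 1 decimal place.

In the plate carrée (x = Rλ, y = Rφ), meridians are true-scale (h = 1) and parallels are stretched by k = sec φ.
At 62.8°: h = 1.000, k = 2.188; principal scales a = 2.188, b = 1.000.
sin(ω/2) = (a − b)/(a + b) = 1.188/3.188 = 0.3726, so ω = 2 arcsin(0.3726) ≈ 43.8°.

43.8°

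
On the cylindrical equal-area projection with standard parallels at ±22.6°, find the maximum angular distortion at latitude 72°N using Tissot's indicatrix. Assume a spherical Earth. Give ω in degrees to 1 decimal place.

106.0°

A cylindrical equal-area projection with standard parallel φ₀ has meridian scale h = cos φ / cos φ₀ and parallel scale k = cos φ₀ / cos φ (so areas are preserved, h·k = 1).
At 72°: h = 0.3347, k = 2.988; principal scales a = 2.988, b = 0.3347.
sin(ω/2) = (a − b)/(a + b) = 2.653/3.322 = 0.7985, so ω = 2 arcsin(0.7985) ≈ 106.0°.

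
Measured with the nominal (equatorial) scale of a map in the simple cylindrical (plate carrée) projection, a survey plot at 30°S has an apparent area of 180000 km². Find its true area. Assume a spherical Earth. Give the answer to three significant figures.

156000 km²

Plate carrée maps x = Rλ, y = Rφ. The meridian scale is h = 1 and the parallel scale is k = 1/cos φ = sec φ.
Areal scale = h·k = 1 × sec φ; at 30°, h = 1.000, k = 1.155, so h·k = 1.155.
True area = apparent / (areal scale) = 180000 / 1.155 ≈ 156000 km².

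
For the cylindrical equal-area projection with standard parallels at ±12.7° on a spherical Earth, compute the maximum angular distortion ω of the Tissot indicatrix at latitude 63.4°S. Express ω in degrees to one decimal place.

81.4°

A cylindrical equal-area projection with standard parallel φ₀ has meridian scale h = cos φ / cos φ₀ and parallel scale k = cos φ₀ / cos φ (so areas are preserved, h·k = 1).
At 63.4°: h = 0.4590, k = 2.179; principal scales a = 2.179, b = 0.4590.
sin(ω/2) = (a − b)/(a + b) = 1.720/2.638 = 0.6520, so ω = 2 arcsin(0.6520) ≈ 81.4°.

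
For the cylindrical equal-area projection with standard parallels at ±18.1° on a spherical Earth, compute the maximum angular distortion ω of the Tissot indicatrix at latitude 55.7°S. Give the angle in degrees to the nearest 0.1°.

57.4°

A cylindrical equal-area projection with standard parallel φ₀ has meridian scale h = cos φ / cos φ₀ and parallel scale k = cos φ₀ / cos φ (so areas are preserved, h·k = 1).
At 55.7°: h = 0.5929, k = 1.687; principal scales a = 1.687, b = 0.5929.
sin(ω/2) = (a − b)/(a + b) = 1.094/2.280 = 0.4799, so ω = 2 arcsin(0.4799) ≈ 57.4°.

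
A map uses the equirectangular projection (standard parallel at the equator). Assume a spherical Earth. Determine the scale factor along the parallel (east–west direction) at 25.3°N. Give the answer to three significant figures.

1.11

In the plate carrée (x = Rλ, y = Rφ), meridians are true-scale (h = 1) and parallels are stretched by k = sec φ.
k = 1/cos 25.3° = 1/0.9041 = 1.106.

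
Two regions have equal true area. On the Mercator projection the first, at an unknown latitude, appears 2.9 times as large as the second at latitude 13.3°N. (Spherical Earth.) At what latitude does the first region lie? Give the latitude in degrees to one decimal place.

55.1°

Mercator areal scale is sec²φ, so apparent-area ratio = sec²φ₁ / sec²φ₂ = cos²φ₂ / cos²φ₁.
cos²φ₂ / cos²φ₁ = 2.9  ⇒  cos φ₁ = cos 13.3° / √2.9 = 0.9732/1.703 = 0.5715.
φ₁ = arccos(0.5715) ≈ 55.1°.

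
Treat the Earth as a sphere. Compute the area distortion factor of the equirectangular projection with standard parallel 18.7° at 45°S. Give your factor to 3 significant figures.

The equidistant cylindrical projection with φ₀ = 18.7° has h = 1 (meridians true) and k = cos φ₀ / cos φ along parallels.
Areal scale = h·k = 1 × cos φ₀ / cos φ; at 45°, h = 1.000, k = 1.340, so h·k = 1.340.

1.34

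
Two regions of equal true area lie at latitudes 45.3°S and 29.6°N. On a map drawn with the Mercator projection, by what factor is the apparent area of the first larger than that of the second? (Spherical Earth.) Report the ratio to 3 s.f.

1.53

Mercator areal scale is sec²φ.
At 45.3°: sec²(45.3°) = 1/0.7034² = 2.021.
At 29.6°: sec²(29.6°) = 1/0.8695² = 1.323.
Ratio = 2.021/1.323 = cos²(29.6°)/cos²(45.3°) ≈ 1.53.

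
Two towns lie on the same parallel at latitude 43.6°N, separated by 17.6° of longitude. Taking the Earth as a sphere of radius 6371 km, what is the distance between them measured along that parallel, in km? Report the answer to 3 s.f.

1420 km

Arc length along a parallel = R cos φ · Δλ (with Δλ in radians).
= 6371 × cos 43.6° × (17.6° × π/180) = 6371 × 0.7242 × 0.3072 ≈ 1420 km.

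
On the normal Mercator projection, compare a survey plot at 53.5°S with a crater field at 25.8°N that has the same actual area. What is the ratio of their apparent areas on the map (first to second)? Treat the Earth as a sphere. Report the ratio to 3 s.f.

Mercator is conformal with k = sec φ, so areal scale = k² = sec²φ.
At 53.5°: sec²(53.5°) = 1/0.5948² = 2.826.
At 25.8°: sec²(25.8°) = 1/0.9003² = 1.234.
Ratio = 2.826/1.234 = cos²(25.8°)/cos²(53.5°) ≈ 2.29.

2.29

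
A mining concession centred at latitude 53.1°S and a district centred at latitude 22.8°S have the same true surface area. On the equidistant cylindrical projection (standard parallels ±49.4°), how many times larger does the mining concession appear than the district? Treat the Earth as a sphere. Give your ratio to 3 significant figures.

1.54

With standard parallel φ₀ = 49.4°, the equirectangular projection gives x = Rλ cos φ₀, y = Rφ, so h = 1 and k = cos 49.4° / cos φ.
Areal scale at 53.1°: h·k = 1.000 × 1.084 = 1.084.
Areal scale at 22.8°: h·k = 1.000 × 0.7059 = 0.7059.
Ratio = 1.084/0.7059 ≈ 1.54.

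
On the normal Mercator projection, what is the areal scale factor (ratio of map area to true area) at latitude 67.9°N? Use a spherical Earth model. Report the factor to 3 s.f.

Mercator is conformal, so the point scale is isotropic: h = k = sec φ = 1/cos φ.
Areal scale = k² = sec²φ = 1/cos²(67.9°) = 1/0.3762² = 7.065.

7.06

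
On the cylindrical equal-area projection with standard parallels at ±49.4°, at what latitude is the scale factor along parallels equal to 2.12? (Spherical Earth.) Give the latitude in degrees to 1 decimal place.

Cylindrical equal-area (φ₀ = 49.4°): h = cos φ / cos 49.4° along meridians, k = cos 49.4° / cos φ along parallels; h·k = 1.
k = cos φ₀ / cos φ = 2.12  ⇒  cos φ = cos 49.4° / 2.12 = 0.3070.
φ = arccos(0.3070) ≈ 72.1°.

72.1°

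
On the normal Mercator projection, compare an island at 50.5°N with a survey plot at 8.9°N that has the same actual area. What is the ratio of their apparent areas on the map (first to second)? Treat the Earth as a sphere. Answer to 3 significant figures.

On Mercator, area is exaggerated by sec²φ = 1/cos²φ.
At 50.5°: sec²(50.5°) = 1/0.6361² = 2.472.
At 8.9°: sec²(8.9°) = 1/0.9880² = 1.025.
Ratio = 2.472/1.025 = cos²(8.9°)/cos²(50.5°) ≈ 2.41.

2.41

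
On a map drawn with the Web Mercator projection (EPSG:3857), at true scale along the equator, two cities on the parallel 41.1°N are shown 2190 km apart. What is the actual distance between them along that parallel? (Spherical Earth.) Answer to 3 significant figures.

1650 km

Mercator is conformal, so the point scale is isotropic: h = k = sec φ = 1/cos φ.
Along the parallel at 41.1°, map distances are exaggerated by k = sec 41.1° = 1.327.
True distance = 2190 / 1.327 = 2190 × cos 41.1° ≈ 1650 km.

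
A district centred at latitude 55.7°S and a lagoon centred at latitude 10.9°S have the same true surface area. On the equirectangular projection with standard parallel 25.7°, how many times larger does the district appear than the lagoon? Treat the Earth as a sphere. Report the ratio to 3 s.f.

The equidistant cylindrical projection with φ₀ = 25.7° has h = 1 (meridians true) and k = cos φ₀ / cos φ along parallels.
Areal scale at 55.7°: h·k = 1.000 × 1.599 = 1.599.
Areal scale at 10.9°: h·k = 1.000 × 0.9176 = 0.9176.
Ratio = 1.599/0.9176 ≈ 1.74.

1.74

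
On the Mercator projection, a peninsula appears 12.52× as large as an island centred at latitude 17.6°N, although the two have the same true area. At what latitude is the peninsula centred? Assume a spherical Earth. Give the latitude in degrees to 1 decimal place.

For equal true areas on Mercator, apparent areas scale as sec²φ, so the ratio is cos²φ₂ / cos²φ₁.
cos²φ₂ / cos²φ₁ = 12.52  ⇒  cos φ₁ = cos 17.6° / √12.52 = 0.9532/3.538 = 0.2694.
φ₁ = arccos(0.2694) ≈ 74.4°.

74.4°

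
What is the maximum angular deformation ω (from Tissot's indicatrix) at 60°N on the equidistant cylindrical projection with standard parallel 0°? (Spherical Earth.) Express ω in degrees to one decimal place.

Plate carrée maps x = Rλ, y = Rφ. The meridian scale is h = 1 and the parallel scale is k = 1/cos φ = sec φ.
At 60°: h = 1.000, k = 2.000; principal scales a = 2.000, b = 1.000.
sin(ω/2) = (a − b)/(a + b) = 1.0000/3.000 = 0.3333, so ω = 2 arcsin(0.3333) ≈ 38.9°.

38.9°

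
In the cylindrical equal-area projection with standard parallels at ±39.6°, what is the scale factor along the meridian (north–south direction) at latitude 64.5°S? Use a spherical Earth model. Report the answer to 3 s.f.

0.559

Cylindrical equal-area (φ₀ = 39.6°): h = cos φ / cos 39.6° along meridians, k = cos 39.6° / cos φ along parallels; h·k = 1.
h = cos 64.5° / cos 39.6° = 0.4305/0.7705 = 0.5587.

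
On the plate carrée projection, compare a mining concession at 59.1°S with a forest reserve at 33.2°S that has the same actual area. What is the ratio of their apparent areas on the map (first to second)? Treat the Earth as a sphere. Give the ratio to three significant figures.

For the equirectangular projection with φ₀ = 0 (plate carrée), h = 1 along meridians and k = sec φ along parallels.
Areal scale at 59.1°: h·k = 1.000 × 1.947 = 1.947.
Areal scale at 33.2°: h·k = 1.000 × 1.195 = 1.195.
Ratio = 1.947/1.195 ≈ 1.63.

1.63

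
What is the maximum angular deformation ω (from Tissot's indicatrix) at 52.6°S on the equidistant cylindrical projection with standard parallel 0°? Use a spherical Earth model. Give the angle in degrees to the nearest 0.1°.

28.3°

Plate carrée maps x = Rλ, y = Rφ. The meridian scale is h = 1 and the parallel scale is k = 1/cos φ = sec φ.
At 52.6°: h = 1.000, k = 1.646; principal scales a = 1.646, b = 1.000.
sin(ω/2) = (a − b)/(a + b) = 0.6464/2.646 = 0.2443, so ω = 2 arcsin(0.2443) ≈ 28.3°.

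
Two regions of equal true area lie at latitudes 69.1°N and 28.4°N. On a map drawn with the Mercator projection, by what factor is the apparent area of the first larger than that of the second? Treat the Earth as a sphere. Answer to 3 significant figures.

Mercator is conformal with k = sec φ, so areal scale = k² = sec²φ.
At 69.1°: sec²(69.1°) = 1/0.3567² = 7.858.
At 28.4°: sec²(28.4°) = 1/0.8796² = 1.292.
Ratio = 7.858/1.292 = cos²(28.4°)/cos²(69.1°) ≈ 6.08.

6.08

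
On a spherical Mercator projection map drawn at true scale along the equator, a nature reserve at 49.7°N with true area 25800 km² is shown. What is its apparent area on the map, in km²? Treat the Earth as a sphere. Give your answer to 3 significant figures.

61700 km²

Mercator is conformal, so the point scale is isotropic: h = k = sec φ = 1/cos φ.
Areal scale = k² = sec²φ = 1/cos²(49.7°) = 1/0.6468² = 2.390.
Apparent area = 25800 × 2.390 ≈ 61700 km².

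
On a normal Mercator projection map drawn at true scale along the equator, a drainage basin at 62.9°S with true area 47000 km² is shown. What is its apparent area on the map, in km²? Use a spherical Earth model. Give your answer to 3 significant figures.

Mercator is conformal, so the point scale is isotropic: h = k = sec φ = 1/cos φ.
Areal scale = k² = sec²φ = 1/cos²(62.9°) = 1/0.4555² = 4.819.
Apparent area = 47000 × 4.819 ≈ 226000 km².

226000 km²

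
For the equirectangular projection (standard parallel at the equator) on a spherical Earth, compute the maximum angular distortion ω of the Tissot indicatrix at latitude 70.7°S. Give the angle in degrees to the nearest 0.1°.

In the plate carrée (x = Rλ, y = Rφ), meridians are true-scale (h = 1) and parallels are stretched by k = sec φ.
At 70.7°: h = 1.000, k = 3.026; principal scales a = 3.026, b = 1.000.
sin(ω/2) = (a − b)/(a + b) = 2.026/4.026 = 0.5032, so ω = 2 arcsin(0.5032) ≈ 60.4°.

60.4°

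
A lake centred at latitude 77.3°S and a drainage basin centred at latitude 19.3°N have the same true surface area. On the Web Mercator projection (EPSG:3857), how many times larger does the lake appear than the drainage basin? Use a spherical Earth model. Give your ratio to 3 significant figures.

Mercator is conformal with k = sec φ, so areal scale = k² = sec²φ.
At 77.3°: sec²(77.3°) = 1/0.2198² = 20.69.
At 19.3°: sec²(19.3°) = 1/0.9438² = 1.123.
Ratio = 20.69/1.123 = cos²(19.3°)/cos²(77.3°) ≈ 18.4.

18.4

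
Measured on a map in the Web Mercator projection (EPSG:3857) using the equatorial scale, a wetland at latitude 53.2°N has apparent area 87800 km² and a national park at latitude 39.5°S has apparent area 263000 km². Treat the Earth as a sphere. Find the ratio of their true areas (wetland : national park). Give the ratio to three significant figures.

0.201

Mercator's areal exaggeration is sec²φ; hence true area = (apparent area) · cos²φ.
True area of wetland: 87800 × cos²(53.2°) = 87800 × 0.3588 = 31510 km².
True area of national park: 263000 × cos²(39.5°) = 263000 × 0.5954 = 156600 km².
Ratio = 31510 / 156600 ≈ 0.201.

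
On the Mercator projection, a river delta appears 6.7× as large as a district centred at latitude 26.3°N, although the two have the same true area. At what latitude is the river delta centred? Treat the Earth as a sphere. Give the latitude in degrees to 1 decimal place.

For equal true areas on Mercator, apparent areas scale as sec²φ, so the ratio is cos²φ₂ / cos²φ₁.
cos²φ₂ / cos²φ₁ = 6.7  ⇒  cos φ₁ = cos 26.3° / √6.7 = 0.8965/2.588 = 0.3463.
φ₁ = arccos(0.3463) ≈ 69.7°.

69.7°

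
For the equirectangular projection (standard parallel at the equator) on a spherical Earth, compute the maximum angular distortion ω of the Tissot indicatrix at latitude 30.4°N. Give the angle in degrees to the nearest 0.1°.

In the plate carrée (x = Rλ, y = Rφ), meridians are true-scale (h = 1) and parallels are stretched by k = sec φ.
At 30.4°: h = 1.000, k = 1.159; principal scales a = 1.159, b = 1.000.
sin(ω/2) = (a − b)/(a + b) = 0.1594/2.159 = 0.07382, so ω = 2 arcsin(0.07382) ≈ 8.5°.

8.5°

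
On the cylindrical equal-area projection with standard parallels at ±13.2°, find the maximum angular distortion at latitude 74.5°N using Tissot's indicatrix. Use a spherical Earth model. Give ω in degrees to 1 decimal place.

A cylindrical equal-area projection with standard parallel φ₀ has meridian scale h = cos φ / cos φ₀ and parallel scale k = cos φ₀ / cos φ (so areas are preserved, h·k = 1).
At 74.5°: h = 0.2745, k = 3.643; principal scales a = 3.643, b = 0.2745.
sin(ω/2) = (a − b)/(a + b) = 3.369/3.918 = 0.8599, so ω = 2 arcsin(0.8599) ≈ 118.6°.

118.6°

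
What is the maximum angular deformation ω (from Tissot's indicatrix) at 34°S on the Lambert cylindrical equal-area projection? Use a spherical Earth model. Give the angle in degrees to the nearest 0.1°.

21.4°

The Lambert cylindrical equal-area projection is the cylindrical equal-area projection with its standard parallel at the equator (φ₀ = 0). A cylindrical equal-area projection with standard parallel φ₀ has meridian scale h = cos φ / cos φ₀ and parallel scale k = cos φ₀ / cos φ (so areas are preserved, h·k = 1).
At 34°: h = 0.8290, k = 1.206; principal scales a = 1.206, b = 0.8290.
sin(ω/2) = (a − b)/(a + b) = 0.3772/2.035 = 0.1853, so ω = 2 arcsin(0.1853) ≈ 21.4°.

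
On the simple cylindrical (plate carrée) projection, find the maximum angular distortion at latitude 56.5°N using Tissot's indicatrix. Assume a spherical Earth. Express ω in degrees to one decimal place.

For the equirectangular projection with φ₀ = 0 (plate carrée), h = 1 along meridians and k = sec φ along parallels.
At 56.5°: h = 1.000, k = 1.812; principal scales a = 1.812, b = 1.000.
sin(ω/2) = (a − b)/(a + b) = 0.8118/2.812 = 0.2887, so ω = 2 arcsin(0.2887) ≈ 33.6°.

33.6°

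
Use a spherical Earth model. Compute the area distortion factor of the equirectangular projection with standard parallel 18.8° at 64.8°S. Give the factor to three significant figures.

In the equirectangular projection with standard parallel φ₀ = 18.8° (x = Rλ cos φ₀, y = Rφ), meridians are true-scale (h = 1) and the parallel scale is k = cos φ₀ / cos φ.
Areal scale = h·k = 1 × cos φ₀ / cos φ; at 64.8°, h = 1.000, k = 2.223, so h·k = 2.223.

2.22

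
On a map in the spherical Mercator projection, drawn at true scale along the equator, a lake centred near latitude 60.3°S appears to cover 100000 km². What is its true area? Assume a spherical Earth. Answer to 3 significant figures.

For Mercator, h = k = sec φ (a conformal cylindrical projection has a single point scale, 1/cos φ).
Areal scale = k² = sec²φ = 1/cos²(60.3°) = 1/0.4955² = 4.074.
True area = apparent / (areal scale) = 100000 / 4.074 ≈ 24500 km².

24500 km²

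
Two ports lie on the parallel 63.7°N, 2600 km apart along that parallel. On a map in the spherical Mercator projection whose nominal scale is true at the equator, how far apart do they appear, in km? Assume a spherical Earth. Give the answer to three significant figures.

5870 km

Mercator is conformal, so the point scale is isotropic: h = k = sec φ = 1/cos φ.
Along the parallel, k = sec 63.7° = 1/0.4431 = 2.257.
Map distance = 2600 × 2.257 ≈ 5870 km.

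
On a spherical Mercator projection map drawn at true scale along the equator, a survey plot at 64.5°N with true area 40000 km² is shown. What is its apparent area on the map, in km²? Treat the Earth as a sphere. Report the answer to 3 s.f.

For Mercator, h = k = sec φ (a conformal cylindrical projection has a single point scale, 1/cos φ).
Areal scale = k² = sec²φ = 1/cos²(64.5°) = 1/0.4305² = 5.395.
Apparent area = 40000 × 5.395 ≈ 216000 km².

216000 km²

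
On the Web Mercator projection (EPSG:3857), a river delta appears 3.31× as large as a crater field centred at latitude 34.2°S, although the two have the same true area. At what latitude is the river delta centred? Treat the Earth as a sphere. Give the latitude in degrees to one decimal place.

Mercator areal scale is sec²φ, so apparent-area ratio = sec²φ₁ / sec²φ₂ = cos²φ₂ / cos²φ₁.
cos²φ₂ / cos²φ₁ = 3.31  ⇒  cos φ₁ = cos 34.2° / √3.31 = 0.8271/1.819 = 0.4546.
φ₁ = arccos(0.4546) ≈ 63.0°.

63.0°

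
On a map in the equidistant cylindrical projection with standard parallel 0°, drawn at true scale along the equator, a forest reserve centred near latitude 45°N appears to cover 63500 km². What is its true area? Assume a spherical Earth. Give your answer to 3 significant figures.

44900 km²

In the plate carrée (x = Rλ, y = Rφ), meridians are true-scale (h = 1) and parallels are stretched by k = sec φ.
Areal scale = h·k = 1 × sec φ; at 45°, h = 1.000, k = 1.414, so h·k = 1.414.
True area = apparent / (areal scale) = 63500 / 1.414 ≈ 44900 km².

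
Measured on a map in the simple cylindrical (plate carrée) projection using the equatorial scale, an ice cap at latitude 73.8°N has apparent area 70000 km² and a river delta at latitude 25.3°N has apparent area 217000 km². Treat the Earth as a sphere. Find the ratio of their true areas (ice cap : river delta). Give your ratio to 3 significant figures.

0.0995

Plate carrée has h = 1 and k = sec φ, giving areal scale sec φ; true area = (apparent area) · cos φ.
True area of ice cap: 70000 × cos(73.8°) = 70000 × 0.2790 = 19530 km².
True area of river delta: 217000 × cos(25.3°) = 217000 × 0.9041 = 196200 km².
Ratio = 19530 / 196200 ≈ 0.0995.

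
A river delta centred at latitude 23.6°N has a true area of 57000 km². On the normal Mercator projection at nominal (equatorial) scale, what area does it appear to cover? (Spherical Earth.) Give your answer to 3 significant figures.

For Mercator, h = k = sec φ (a conformal cylindrical projection has a single point scale, 1/cos φ).
Areal scale = k² = sec²φ = 1/cos²(23.6°) = 1/0.9164² = 1.191.
Apparent area = 57000 × 1.191 ≈ 67900 km².

67900 km²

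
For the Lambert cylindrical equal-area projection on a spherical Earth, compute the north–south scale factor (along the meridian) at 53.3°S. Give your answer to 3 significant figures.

The Lambert cylindrical equal-area projection is the cylindrical equal-area projection with its standard parallel at the equator (φ₀ = 0). A cylindrical equal-area projection with standard parallel φ₀ has meridian scale h = cos φ / cos φ₀ and parallel scale k = cos φ₀ / cos φ (so areas are preserved, h·k = 1).
h = cos 53.3° / cos 0° = 0.5976/1.000 = 0.5976.

0.598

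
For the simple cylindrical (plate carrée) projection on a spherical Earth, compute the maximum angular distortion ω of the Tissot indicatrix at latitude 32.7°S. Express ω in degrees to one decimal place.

9.9°

Plate carrée maps x = Rλ, y = Rφ. The meridian scale is h = 1 and the parallel scale is k = 1/cos φ = sec φ.
At 32.7°: h = 1.000, k = 1.188; principal scales a = 1.188, b = 1.000.
sin(ω/2) = (a − b)/(a + b) = 0.1883/2.188 = 0.08606, so ω = 2 arcsin(0.08606) ≈ 9.9°.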